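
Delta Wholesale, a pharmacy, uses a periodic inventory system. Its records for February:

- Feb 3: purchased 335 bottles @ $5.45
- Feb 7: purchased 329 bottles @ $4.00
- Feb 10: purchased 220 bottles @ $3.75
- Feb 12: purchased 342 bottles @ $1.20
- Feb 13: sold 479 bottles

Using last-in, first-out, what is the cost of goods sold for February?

COGS = $924.15

Feb 13, 479 sold [LIFO — newest first]: 342 @ $1.20 + 137 @ $3.75 = $924.15
Ending inventory: 335 @ $5.45 + 329 @ $4.00 + 83 @ $3.75 = $3,453.00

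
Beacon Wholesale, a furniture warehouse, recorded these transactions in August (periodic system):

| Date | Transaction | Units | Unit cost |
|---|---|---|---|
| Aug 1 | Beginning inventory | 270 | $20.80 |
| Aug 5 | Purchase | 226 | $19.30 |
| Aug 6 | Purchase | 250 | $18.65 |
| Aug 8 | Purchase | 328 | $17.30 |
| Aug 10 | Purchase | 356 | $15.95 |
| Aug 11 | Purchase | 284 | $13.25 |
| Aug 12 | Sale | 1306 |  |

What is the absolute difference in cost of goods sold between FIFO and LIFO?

$2,538.60

FIFO COGS: 270 @ $20.80 + 226 @ $19.30 + 250 @ $18.65 + 328 @ $17.30 + 232 @ $15.95 = $24,015.10
LIFO COGS: 284 @ $13.25 + 356 @ $15.95 + 328 @ $17.30 + 250 @ $18.65 + 88 @ $19.30 = $21,476.50
Difference = |$24,015.10 − $21,476.50| = $2,538.60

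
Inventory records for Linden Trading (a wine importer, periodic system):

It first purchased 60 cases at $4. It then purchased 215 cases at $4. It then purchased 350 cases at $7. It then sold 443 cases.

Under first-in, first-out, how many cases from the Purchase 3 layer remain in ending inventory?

Sale 1 (443) [FIFO — oldest first]: 60 @ $4 + 215 @ $4 + 168 @ $7 = $2,276
Ending inventory: 182 @ $7 = $1,274
Check: goods available $3,550 = COGS $2,276 + ending $1,274

182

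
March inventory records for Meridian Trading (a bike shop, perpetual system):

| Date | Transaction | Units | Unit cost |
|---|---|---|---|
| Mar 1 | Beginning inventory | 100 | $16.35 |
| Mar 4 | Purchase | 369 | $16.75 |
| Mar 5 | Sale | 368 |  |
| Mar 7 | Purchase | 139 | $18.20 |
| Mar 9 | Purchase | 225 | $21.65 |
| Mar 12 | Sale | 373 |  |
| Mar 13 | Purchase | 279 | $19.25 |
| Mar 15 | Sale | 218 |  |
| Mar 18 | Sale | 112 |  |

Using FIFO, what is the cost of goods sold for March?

Mar 5, 368 sold [FIFO — oldest first]: 100 @ $16.35 + 268 @ $16.75 = $6,124.00
Mar 12, 373 sold [FIFO — oldest first]: 101 @ $16.75 + 139 @ $18.20 + 133 @ $21.65 = $7,101.00
Mar 15, 218 sold [FIFO — oldest first]: 92 @ $21.65 + 126 @ $19.25 = $4,417.30
Mar 18, 112 sold [FIFO — oldest first]: 112 @ $19.25 = $2,156.00
Total COGS = $6,124.00 + $7,101.00 + $4,417.30 + $2,156.00 = $19,798.30
Ending inventory: 41 @ $19.25 = $789.25
Check: goods available $20,587.55 = COGS $19,798.30 + ending $789.25

COGS = $19,798.30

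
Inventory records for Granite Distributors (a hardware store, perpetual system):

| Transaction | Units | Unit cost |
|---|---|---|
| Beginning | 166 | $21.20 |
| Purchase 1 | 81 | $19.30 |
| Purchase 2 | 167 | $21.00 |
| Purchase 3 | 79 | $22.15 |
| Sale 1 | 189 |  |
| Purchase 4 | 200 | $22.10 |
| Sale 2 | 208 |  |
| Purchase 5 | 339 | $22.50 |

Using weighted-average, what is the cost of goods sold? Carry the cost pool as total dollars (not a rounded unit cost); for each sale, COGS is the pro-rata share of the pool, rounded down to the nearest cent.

COGS = $8,419.08

After Beginning: 166 on hand, pool $3,519.20 (≈ $21.2000 each)
After Purchase 1: 247 on hand, pool $5,082.50 (≈ $20.5769 each)
After Purchase 2: 414 on hand, pool $8,589.50 (≈ $20.7476 each)
After Purchase 3: 493 on hand, pool $10,339.35 (≈ $20.9723 each)
Sale 1, sell 189: 189/493 × $10,339.35 → $3,963.76
After Purchase 4: 504 on hand, pool $10,795.59 (≈ $21.4198 each)
Sale 2, sell 208: 208/504 × $10,795.59 → $4,455.32
After Purchase 5: 635 on hand, pool $13,967.77 (≈ $21.9965 each)
Total COGS = $3,963.76 + $4,455.32 = $8,419.08
Ending inventory (cost pool remaining) = $13,967.77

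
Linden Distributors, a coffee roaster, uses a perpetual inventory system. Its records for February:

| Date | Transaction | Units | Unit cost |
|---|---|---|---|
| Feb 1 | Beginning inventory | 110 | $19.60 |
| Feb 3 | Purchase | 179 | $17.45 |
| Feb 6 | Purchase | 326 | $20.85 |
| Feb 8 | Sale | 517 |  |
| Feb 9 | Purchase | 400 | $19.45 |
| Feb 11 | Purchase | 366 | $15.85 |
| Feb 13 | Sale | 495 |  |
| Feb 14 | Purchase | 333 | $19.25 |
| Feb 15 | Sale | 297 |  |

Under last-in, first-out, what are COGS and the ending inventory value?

Feb 8, 517 sold [LIFO — newest first]: 326 @ $20.85 + 179 @ $17.45 + 12 @ $19.60 = $10,155.85
Feb 13, 495 sold [LIFO — newest first]: 366 @ $15.85 + 129 @ $19.45 = $8,310.15
Feb 15, 297 sold [LIFO — newest first]: 297 @ $19.25 = $5,717.25
Total COGS = $10,155.85 + $8,310.15 + $5,717.25 = $24,183.25
Ending inventory: 98 @ $19.60 + 271 @ $19.45 + 36 @ $19.25 = $7,884.75
Check: goods available $32,068.00 = COGS $24,183.25 + ending $7,884.75

COGS = $24,183.25; ending inventory = $7,884.75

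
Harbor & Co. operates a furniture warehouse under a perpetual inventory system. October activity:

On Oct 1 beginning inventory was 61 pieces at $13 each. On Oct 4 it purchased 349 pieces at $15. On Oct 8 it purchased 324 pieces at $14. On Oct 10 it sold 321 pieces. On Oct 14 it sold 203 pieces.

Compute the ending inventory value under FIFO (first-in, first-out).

Ending inventory = $2,940

Oct 10, 321 sold [FIFO — oldest first]: 61 @ $13 + 260 @ $15 = $4,693
Oct 14, 203 sold [FIFO — oldest first]: 89 @ $15 + 114 @ $14 = $2,931
Total COGS = $4,693 + $2,931 = $7,624
Ending inventory: 210 @ $14 = $2,940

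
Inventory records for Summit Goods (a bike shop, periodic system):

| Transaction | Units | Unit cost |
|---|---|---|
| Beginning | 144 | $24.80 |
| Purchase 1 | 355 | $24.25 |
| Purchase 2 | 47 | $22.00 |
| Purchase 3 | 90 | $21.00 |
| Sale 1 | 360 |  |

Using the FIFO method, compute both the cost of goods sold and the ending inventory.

Sale 1 (360) [FIFO — oldest first]: 144 @ $24.80 + 216 @ $24.25 = $8,809.20
Ending inventory: 139 @ $24.25 + 47 @ $22.00 + 90 @ $21.00 = $6,294.75
Check: goods available $15,103.95 = COGS $8,809.20 + ending $6,294.75

COGS = $8,809.20; ending inventory = $6,294.75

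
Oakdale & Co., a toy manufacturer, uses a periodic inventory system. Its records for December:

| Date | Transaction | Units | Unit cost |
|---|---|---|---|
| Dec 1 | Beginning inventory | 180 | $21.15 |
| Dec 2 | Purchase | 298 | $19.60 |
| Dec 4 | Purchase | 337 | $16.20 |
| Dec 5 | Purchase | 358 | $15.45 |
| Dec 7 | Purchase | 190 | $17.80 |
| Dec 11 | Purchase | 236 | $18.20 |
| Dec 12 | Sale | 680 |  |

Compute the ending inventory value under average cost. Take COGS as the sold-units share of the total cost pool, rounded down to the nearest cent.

Dec 12, sell 680: 680/1599 × $28,315.50 → $12,041.61
Ending inventory (cost pool remaining) = $16,273.89
Check: goods available $28,315.50 = COGS $12,041.61 + ending $16,273.89

Ending inventory = $16,273.89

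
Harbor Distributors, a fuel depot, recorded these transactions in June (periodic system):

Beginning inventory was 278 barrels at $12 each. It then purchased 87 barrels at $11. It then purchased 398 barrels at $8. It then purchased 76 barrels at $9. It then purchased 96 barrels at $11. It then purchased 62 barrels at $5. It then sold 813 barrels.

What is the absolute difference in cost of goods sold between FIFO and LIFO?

$608

FIFO COGS: 278 @ $12 + 87 @ $11 + 398 @ $8 + 50 @ $9 = $7,927
LIFO COGS: 62 @ $5 + 96 @ $11 + 76 @ $9 + 398 @ $8 + 87 @ $11 + 94 @ $12 = $7,319
Difference = |$7,927 − $7,319| = $608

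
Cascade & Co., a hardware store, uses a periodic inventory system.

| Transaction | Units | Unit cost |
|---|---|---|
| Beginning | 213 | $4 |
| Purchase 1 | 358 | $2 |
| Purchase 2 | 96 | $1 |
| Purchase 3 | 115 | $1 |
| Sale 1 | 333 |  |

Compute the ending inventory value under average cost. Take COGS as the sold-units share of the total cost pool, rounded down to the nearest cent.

Ending inventory = $1,021.45

Sale 1, sell 333: 333/782 × $1,779.00 → $757.55
Ending inventory (cost pool remaining) = $1,021.45
Check: goods available $1,779.00 = COGS $757.55 + ending $1,021.45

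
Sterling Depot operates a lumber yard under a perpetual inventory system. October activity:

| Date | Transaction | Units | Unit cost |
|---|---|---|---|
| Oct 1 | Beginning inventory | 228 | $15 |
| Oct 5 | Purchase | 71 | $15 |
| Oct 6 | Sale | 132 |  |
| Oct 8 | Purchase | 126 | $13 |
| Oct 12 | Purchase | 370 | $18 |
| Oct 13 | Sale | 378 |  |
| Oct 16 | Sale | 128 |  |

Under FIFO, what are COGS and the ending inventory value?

Oct 6, 132 sold [FIFO — oldest first]: 132 @ $15 = $1,980
Oct 13, 378 sold [FIFO — oldest first]: 96 @ $15 + 71 @ $15 + 126 @ $13 + 85 @ $18 = $5,673
Oct 16, 128 sold [FIFO — oldest first]: 128 @ $18 = $2,304
Total COGS = $1,980 + $5,673 + $2,304 = $9,957
Ending inventory: 157 @ $18 = $2,826

COGS = $9,957; ending inventory = $2,826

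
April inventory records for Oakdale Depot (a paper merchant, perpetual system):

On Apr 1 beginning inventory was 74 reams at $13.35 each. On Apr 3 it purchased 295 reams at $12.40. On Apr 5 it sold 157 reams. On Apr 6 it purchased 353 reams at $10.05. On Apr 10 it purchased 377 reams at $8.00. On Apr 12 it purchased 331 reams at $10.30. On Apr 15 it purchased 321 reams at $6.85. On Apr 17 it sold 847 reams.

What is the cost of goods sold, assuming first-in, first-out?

COGS = $10,449.55

Apr 5, 157 sold [FIFO — oldest first]: 74 @ $13.35 + 83 @ $12.40 = $2,017.10
Apr 17, 847 sold [FIFO — oldest first]: 212 @ $12.40 + 353 @ $10.05 + 282 @ $8.00 = $8,432.45
Total COGS = $2,017.10 + $8,432.45 = $10,449.55
Ending inventory: 95 @ $8.00 + 331 @ $10.30 + 321 @ $6.85 = $6,368.15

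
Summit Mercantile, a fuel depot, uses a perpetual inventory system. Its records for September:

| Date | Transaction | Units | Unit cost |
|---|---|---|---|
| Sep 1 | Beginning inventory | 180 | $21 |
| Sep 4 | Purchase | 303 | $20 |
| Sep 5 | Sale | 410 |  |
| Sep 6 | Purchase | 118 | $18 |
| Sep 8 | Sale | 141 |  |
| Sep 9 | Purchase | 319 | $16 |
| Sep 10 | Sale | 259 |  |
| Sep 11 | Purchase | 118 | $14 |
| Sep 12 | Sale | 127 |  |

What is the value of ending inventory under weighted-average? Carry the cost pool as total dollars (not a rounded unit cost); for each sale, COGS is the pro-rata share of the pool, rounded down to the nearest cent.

Ending inventory = $1,530.66

After Sep 1: 180 on hand, pool $3,780.00 (≈ $21.0000 each)
After Sep 4: 483 on hand, pool $9,840.00 (≈ $20.3727 each)
Sep 5, sell 410: 410/483 × $9,840.00 → $8,352.79
After Sep 6: 191 on hand, pool $3,611.21 (≈ $18.9069 each)
Sep 8, sell 141: 141/191 × $3,611.21 → $2,665.86
After Sep 9: 369 on hand, pool $6,049.35 (≈ $16.3939 each)
Sep 10, sell 259: 259/369 × $6,049.35 → $4,246.02
After Sep 11: 228 on hand, pool $3,455.33 (≈ $15.1550 each)
Sep 12, sell 127: 127/228 × $3,455.33 → $1,924.67
Total COGS = $8,352.79 + $2,665.86 + $4,246.02 + $1,924.67 = $17,189.34
Ending inventory (cost pool remaining) = $1,530.66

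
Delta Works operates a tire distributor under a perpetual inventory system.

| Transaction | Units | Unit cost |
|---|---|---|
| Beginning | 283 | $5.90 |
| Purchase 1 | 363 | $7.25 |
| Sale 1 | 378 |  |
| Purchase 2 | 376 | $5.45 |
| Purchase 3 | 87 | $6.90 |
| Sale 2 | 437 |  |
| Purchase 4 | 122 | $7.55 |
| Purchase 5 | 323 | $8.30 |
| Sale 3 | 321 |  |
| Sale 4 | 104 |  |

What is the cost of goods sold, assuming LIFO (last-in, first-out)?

Sale 1 (378) [LIFO — newest first]: 363 @ $7.25 + 15 @ $5.90 = $2,720.25
Sale 2 (437) [LIFO — newest first]: 87 @ $6.90 + 350 @ $5.45 = $2,507.80
Sale 3 (321) [LIFO — newest first]: 321 @ $8.30 = $2,664.30
Sale 4 (104) [LIFO — newest first]: 2 @ $8.30 + 102 @ $7.55 = $786.70
Total COGS = $2,720.25 + $2,507.80 + $2,664.30 + $786.70 = $8,679.05
Ending inventory: 268 @ $5.90 + 26 @ $5.45 + 20 @ $7.55 = $1,873.90
Check: goods available $10,552.95 = COGS $8,679.05 + ending $1,873.90

COGS = $8,679.05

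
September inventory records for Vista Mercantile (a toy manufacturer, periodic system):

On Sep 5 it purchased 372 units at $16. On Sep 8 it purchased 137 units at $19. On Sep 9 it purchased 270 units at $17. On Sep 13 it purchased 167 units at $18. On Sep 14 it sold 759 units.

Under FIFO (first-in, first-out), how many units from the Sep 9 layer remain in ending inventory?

20

Sep 14, 759 sold [FIFO — oldest first]: 372 @ $16 + 137 @ $19 + 250 @ $17 = $12,805
Ending inventory: 20 @ $17 + 167 @ $18 = $3,346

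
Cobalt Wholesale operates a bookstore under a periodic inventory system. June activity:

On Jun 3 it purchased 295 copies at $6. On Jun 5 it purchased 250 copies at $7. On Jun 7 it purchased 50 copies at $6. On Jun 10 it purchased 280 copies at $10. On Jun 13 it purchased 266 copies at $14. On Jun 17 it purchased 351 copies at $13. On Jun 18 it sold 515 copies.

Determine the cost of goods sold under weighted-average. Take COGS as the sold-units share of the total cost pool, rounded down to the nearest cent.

COGS = $5,145.51

Jun 18, sell 515: 515/1492 × $14,907.00 → $5,145.51
Ending inventory (cost pool remaining) = $9,761.49
Check: goods available $14,907.00 = COGS $5,145.51 + ending $9,761.49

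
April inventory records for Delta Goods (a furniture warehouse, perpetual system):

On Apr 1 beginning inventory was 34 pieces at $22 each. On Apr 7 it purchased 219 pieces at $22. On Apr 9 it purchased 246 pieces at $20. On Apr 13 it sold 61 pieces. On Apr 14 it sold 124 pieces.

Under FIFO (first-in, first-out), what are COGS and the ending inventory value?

COGS = $4,070; ending inventory = $6,416

Apr 13, 61 sold [FIFO — oldest first]: 34 @ $22 + 27 @ $22 = $1,342
Apr 14, 124 sold [FIFO — oldest first]: 124 @ $22 = $2,728
Total COGS = $1,342 + $2,728 = $4,070
Ending inventory: 68 @ $22 + 246 @ $20 = $6,416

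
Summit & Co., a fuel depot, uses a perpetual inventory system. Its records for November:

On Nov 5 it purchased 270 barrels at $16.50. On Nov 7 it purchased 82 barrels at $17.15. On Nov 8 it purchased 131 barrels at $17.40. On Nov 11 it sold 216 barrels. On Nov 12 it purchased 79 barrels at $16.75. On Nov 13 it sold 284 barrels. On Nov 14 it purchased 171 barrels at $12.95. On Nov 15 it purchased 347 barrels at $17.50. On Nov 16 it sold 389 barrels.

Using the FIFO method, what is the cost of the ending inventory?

Ending inventory = $3,342.50

Nov 11, 216 sold [FIFO — oldest first]: 216 @ $16.50 = $3,564.00
Nov 13, 284 sold [FIFO — oldest first]: 54 @ $16.50 + 82 @ $17.15 + 131 @ $17.40 + 17 @ $16.75 = $4,861.45
Nov 16, 389 sold [FIFO — oldest first]: 62 @ $16.75 + 171 @ $12.95 + 156 @ $17.50 = $5,982.95
Total COGS = $3,564.00 + $4,861.45 + $5,982.95 = $14,408.40
Ending inventory: 191 @ $17.50 = $3,342.50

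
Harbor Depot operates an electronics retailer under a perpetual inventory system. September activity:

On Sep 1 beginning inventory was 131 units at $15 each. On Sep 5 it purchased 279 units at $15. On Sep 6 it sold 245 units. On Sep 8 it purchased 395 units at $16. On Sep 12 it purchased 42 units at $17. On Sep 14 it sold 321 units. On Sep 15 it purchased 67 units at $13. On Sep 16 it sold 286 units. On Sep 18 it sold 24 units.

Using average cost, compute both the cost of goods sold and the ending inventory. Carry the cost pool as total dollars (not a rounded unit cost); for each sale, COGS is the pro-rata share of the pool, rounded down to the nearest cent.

COGS = $13,475.21; ending inventory = $579.79

After Sep 1: 131 on hand, pool $1,965.00 (≈ $15.0000 each)
After Sep 5: 410 on hand, pool $6,150.00 (≈ $15.0000 each)
Sep 6, sell 245: 245/410 × $6,150.00 → $3,675.00
After Sep 8: 560 on hand, pool $8,795.00 (≈ $15.7054 each)
After Sep 12: 602 on hand, pool $9,509.00 (≈ $15.7957 each)
Sep 14, sell 321: 321/602 × $9,509.00 → $5,070.41
After Sep 15: 348 on hand, pool $5,309.59 (≈ $15.2574 each)
Sep 16, sell 286: 286/348 × $5,309.59 → $4,363.62
Sep 18, sell 24: 24/62 × $945.97 → $366.18
Total COGS = $3,675.00 + $5,070.41 + $4,363.62 + $366.18 = $13,475.21
Ending inventory (cost pool remaining) = $579.79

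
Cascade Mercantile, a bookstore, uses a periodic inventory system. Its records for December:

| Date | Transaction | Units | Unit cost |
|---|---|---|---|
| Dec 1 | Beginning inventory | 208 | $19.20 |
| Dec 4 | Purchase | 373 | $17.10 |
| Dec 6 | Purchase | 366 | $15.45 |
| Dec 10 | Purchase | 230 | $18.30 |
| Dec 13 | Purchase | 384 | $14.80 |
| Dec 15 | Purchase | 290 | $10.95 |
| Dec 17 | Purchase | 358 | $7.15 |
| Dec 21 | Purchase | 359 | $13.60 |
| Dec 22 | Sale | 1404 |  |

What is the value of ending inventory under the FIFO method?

Dec 22, 1404 sold [FIFO — oldest first]: 208 @ $19.20 + 373 @ $17.10 + 366 @ $15.45 + 230 @ $18.30 + 227 @ $14.80 = $23,595.20
Ending inventory: 157 @ $14.80 + 290 @ $10.95 + 358 @ $7.15 + 359 @ $13.60 = $12,941.20

Ending inventory = $12,941.20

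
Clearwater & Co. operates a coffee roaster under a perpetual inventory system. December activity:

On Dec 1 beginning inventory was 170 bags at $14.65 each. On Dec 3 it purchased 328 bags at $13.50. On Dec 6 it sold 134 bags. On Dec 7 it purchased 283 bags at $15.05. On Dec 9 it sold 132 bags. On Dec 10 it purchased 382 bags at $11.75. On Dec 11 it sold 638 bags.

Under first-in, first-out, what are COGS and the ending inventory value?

COGS = $12,622.90; ending inventory = $3,043.25

Dec 6, 134 sold [FIFO — oldest first]: 134 @ $14.65 = $1,963.10
Dec 9, 132 sold [FIFO — oldest first]: 36 @ $14.65 + 96 @ $13.50 = $1,823.40
Dec 11, 638 sold [FIFO — oldest first]: 232 @ $13.50 + 283 @ $15.05 + 123 @ $11.75 = $8,836.40
Total COGS = $1,963.10 + $1,823.40 + $8,836.40 = $12,622.90
Ending inventory: 259 @ $11.75 = $3,043.25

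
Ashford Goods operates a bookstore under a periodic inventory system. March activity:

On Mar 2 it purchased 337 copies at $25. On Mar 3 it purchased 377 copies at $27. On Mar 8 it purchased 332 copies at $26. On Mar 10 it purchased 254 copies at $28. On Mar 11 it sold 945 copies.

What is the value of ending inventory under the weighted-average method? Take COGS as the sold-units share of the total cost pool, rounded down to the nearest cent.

Mar 11, sell 945: 945/1300 × $34,348.00 → $24,968.35
Ending inventory (cost pool remaining) = $9,379.65

Ending inventory = $9,379.65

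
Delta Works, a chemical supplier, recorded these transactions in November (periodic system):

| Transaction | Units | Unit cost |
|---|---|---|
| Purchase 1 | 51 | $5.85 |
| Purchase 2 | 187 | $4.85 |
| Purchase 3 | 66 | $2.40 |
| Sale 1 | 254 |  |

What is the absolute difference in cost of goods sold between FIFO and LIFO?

$172.50

FIFO COGS: 51 @ $5.85 + 187 @ $4.85 + 16 @ $2.40 = $1,243.70
LIFO COGS: 66 @ $2.40 + 187 @ $4.85 + 1 @ $5.85 = $1,071.20
Difference = |$1,243.70 − $1,071.20| = $172.50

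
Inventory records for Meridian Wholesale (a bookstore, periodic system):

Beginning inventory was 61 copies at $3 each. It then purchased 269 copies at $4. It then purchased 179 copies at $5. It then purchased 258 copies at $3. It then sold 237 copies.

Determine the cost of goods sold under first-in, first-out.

COGS = $887

Sale 1 (237) [FIFO — oldest first]: 61 @ $3 + 176 @ $4 = $887
Ending inventory: 93 @ $4 + 179 @ $5 + 258 @ $3 = $2,041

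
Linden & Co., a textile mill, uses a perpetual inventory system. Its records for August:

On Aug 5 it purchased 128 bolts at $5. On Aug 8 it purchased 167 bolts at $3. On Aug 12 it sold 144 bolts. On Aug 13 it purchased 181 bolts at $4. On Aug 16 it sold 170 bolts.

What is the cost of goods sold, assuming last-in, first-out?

Aug 12, 144 sold [LIFO — newest first]: 144 @ $3 = $432
Aug 16, 170 sold [LIFO — newest first]: 170 @ $4 = $680
Total COGS = $432 + $680 = $1,112
Ending inventory: 128 @ $5 + 23 @ $3 + 11 @ $4 = $753

COGS = $1,112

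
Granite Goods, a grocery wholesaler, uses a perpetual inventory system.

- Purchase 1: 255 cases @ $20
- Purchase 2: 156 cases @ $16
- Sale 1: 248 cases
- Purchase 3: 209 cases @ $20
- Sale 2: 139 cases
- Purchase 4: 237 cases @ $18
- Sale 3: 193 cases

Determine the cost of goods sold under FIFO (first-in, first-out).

COGS = $10,976

Sale 1 (248) [FIFO — oldest first]: 248 @ $20 = $4,960
Sale 2 (139) [FIFO — oldest first]: 7 @ $20 + 132 @ $16 = $2,252
Sale 3 (193) [FIFO — oldest first]: 24 @ $16 + 169 @ $20 = $3,764
Total COGS = $4,960 + $2,252 + $3,764 = $10,976
Ending inventory: 40 @ $20 + 237 @ $18 = $5,066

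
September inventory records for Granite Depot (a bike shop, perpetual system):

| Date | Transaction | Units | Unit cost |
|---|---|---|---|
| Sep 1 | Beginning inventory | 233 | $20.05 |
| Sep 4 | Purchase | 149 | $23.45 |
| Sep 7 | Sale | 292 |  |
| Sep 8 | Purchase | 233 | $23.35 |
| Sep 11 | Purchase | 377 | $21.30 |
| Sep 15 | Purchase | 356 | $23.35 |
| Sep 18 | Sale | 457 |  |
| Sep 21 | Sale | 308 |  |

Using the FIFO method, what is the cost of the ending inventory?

Sep 7, 292 sold [FIFO — oldest first]: 233 @ $20.05 + 59 @ $23.45 = $6,055.20
Sep 18, 457 sold [FIFO — oldest first]: 90 @ $23.45 + 233 @ $23.35 + 134 @ $21.30 = $10,405.25
Sep 21, 308 sold [FIFO — oldest first]: 243 @ $21.30 + 65 @ $23.35 = $6,693.65
Total COGS = $6,055.20 + $10,405.25 + $6,693.65 = $23,154.10
Ending inventory: 291 @ $23.35 = $6,794.85
Check: goods available $29,948.95 = COGS $23,154.10 + ending $6,794.85

Ending inventory = $6,794.85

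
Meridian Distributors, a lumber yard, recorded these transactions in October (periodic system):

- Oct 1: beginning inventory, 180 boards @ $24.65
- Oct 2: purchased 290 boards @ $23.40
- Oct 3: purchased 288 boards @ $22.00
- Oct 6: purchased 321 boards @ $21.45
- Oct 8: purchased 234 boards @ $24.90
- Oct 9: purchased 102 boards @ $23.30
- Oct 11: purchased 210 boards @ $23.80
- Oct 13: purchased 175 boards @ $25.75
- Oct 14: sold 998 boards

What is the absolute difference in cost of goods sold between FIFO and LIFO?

$942.10

FIFO COGS: 180 @ $24.65 + 290 @ $23.40 + 288 @ $22.00 + 240 @ $21.45 = $22,707.00
LIFO COGS: 175 @ $25.75 + 210 @ $23.80 + 102 @ $23.30 + 234 @ $24.90 + 277 @ $21.45 = $23,649.10
Difference = |$22,707.00 − $23,649.10| = $942.10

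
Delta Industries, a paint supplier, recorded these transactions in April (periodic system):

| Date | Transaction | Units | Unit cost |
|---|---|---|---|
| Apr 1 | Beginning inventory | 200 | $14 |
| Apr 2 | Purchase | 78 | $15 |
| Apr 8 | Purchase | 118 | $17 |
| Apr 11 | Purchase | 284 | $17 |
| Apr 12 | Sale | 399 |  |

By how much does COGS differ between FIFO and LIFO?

FIFO COGS: 200 @ $14 + 78 @ $15 + 118 @ $17 + 3 @ $17 = $6,027
LIFO COGS: 284 @ $17 + 115 @ $17 = $6,783
Difference = |$6,027 − $6,783| = $756

$756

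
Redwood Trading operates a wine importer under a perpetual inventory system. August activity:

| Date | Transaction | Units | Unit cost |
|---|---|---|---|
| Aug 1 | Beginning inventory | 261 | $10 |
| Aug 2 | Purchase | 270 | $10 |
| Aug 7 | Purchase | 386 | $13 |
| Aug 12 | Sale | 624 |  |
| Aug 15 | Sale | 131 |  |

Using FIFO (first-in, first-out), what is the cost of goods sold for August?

COGS = $8,222

Aug 12, 624 sold [FIFO — oldest first]: 261 @ $10 + 270 @ $10 + 93 @ $13 = $6,519
Aug 15, 131 sold [FIFO — oldest first]: 131 @ $13 = $1,703
Total COGS = $6,519 + $1,703 = $8,222
Ending inventory: 162 @ $13 = $2,106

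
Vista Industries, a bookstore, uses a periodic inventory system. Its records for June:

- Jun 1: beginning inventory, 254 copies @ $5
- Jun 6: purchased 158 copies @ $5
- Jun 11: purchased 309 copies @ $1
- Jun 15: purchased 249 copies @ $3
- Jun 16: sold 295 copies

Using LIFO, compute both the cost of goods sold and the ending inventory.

Jun 16, 295 sold [LIFO — newest first]: 249 @ $3 + 46 @ $1 = $793
Ending inventory: 254 @ $5 + 158 @ $5 + 263 @ $1 = $2,323

COGS = $793; ending inventory = $2,323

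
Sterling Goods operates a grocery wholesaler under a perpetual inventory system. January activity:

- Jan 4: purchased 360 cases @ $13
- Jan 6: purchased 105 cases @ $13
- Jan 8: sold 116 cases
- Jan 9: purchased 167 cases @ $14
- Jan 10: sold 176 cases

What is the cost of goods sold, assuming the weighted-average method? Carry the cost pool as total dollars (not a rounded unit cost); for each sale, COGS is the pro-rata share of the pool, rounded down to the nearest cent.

COGS = $3,852.96

After Jan 4: 360 on hand, pool $4,680.00 (≈ $13.0000 each)
After Jan 6: 465 on hand, pool $6,045.00 (≈ $13.0000 each)
Jan 8, sell 116: 116/465 × $6,045.00 → $1,508.00
After Jan 9: 516 on hand, pool $6,875.00 (≈ $13.3236 each)
Jan 10, sell 176: 176/516 × $6,875.00 → $2,344.96
Total COGS = $1,508.00 + $2,344.96 = $3,852.96
Ending inventory (cost pool remaining) = $4,530.04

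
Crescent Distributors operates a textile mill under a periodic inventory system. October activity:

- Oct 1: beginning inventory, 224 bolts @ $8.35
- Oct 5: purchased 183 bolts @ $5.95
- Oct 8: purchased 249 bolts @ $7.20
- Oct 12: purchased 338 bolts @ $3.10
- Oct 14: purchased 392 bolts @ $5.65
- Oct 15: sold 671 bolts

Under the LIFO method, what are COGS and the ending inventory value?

Oct 15, 671 sold [LIFO — newest first]: 392 @ $5.65 + 279 @ $3.10 = $3,079.70
Ending inventory: 224 @ $8.35 + 183 @ $5.95 + 249 @ $7.20 + 59 @ $3.10 = $4,934.95
Check: goods available $8,014.65 = COGS $3,079.70 + ending $4,934.95

COGS = $3,079.70; ending inventory = $4,934.95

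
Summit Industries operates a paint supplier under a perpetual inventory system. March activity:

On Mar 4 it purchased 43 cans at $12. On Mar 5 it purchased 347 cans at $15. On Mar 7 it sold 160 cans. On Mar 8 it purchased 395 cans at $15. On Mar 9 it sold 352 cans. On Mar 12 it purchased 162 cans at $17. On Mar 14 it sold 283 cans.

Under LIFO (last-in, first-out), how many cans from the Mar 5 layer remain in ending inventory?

109

Mar 7, 160 sold [LIFO — newest first]: 160 @ $15 = $2,400
Mar 9, 352 sold [LIFO — newest first]: 352 @ $15 = $5,280
Mar 14, 283 sold [LIFO — newest first]: 162 @ $17 + 43 @ $15 + 78 @ $15 = $4,569
Total COGS = $2,400 + $5,280 + $4,569 = $12,249
Ending inventory: 43 @ $12 + 109 @ $15 = $2,151
Check: goods available $14,400 = COGS $12,249 + ending $2,151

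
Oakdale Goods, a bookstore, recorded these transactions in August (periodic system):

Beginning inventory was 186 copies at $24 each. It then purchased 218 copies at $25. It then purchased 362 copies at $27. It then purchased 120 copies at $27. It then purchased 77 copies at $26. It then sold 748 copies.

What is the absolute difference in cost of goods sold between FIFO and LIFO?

FIFO COGS: 186 @ $24 + 218 @ $25 + 344 @ $27 = $19,202
LIFO COGS: 77 @ $26 + 120 @ $27 + 362 @ $27 + 189 @ $25 = $19,741
Difference = |$19,202 − $19,741| = $539

$539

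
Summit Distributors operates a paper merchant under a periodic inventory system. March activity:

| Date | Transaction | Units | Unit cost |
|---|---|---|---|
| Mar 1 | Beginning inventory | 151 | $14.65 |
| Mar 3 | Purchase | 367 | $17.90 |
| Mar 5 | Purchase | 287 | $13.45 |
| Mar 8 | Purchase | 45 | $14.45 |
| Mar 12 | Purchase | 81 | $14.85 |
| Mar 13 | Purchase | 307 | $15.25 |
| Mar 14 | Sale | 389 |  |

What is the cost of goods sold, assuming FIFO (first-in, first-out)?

Mar 14, 389 sold [FIFO — oldest first]: 151 @ $14.65 + 238 @ $17.90 = $6,472.35
Ending inventory: 129 @ $17.90 + 287 @ $13.45 + 45 @ $14.45 + 81 @ $14.85 + 307 @ $15.25 = $12,704.10
Check: goods available $19,176.45 = COGS $6,472.35 + ending $12,704.10

COGS = $6,472.35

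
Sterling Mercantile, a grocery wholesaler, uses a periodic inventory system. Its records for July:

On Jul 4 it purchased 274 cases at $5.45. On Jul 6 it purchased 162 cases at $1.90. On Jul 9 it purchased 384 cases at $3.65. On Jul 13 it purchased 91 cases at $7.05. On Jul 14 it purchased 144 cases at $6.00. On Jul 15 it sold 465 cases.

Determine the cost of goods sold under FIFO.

COGS = $1,906.95

Jul 15, 465 sold [FIFO — oldest first]: 274 @ $5.45 + 162 @ $1.90 + 29 @ $3.65 = $1,906.95
Ending inventory: 355 @ $3.65 + 91 @ $7.05 + 144 @ $6.00 = $2,801.30
Check: goods available $4,708.25 = COGS $1,906.95 + ending $2,801.30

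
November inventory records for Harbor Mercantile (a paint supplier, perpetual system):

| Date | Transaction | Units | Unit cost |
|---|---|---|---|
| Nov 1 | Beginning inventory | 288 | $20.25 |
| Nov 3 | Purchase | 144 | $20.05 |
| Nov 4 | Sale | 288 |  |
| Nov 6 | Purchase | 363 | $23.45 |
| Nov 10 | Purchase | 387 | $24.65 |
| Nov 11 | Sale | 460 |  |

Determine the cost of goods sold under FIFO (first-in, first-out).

COGS = $16,129.40

Nov 4, 288 sold [FIFO — oldest first]: 288 @ $20.25 = $5,832.00
Nov 11, 460 sold [FIFO — oldest first]: 144 @ $20.05 + 316 @ $23.45 = $10,297.40
Total COGS = $5,832.00 + $10,297.40 = $16,129.40
Ending inventory: 47 @ $23.45 + 387 @ $24.65 = $10,641.70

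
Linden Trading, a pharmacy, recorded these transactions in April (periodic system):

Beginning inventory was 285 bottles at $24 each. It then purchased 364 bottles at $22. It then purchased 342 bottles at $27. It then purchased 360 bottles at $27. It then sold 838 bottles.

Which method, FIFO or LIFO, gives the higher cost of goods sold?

FIFO COGS: 285 @ $24 + 364 @ $22 + 189 @ $27 = $19,951
LIFO COGS: 360 @ $27 + 342 @ $27 + 136 @ $22 = $21,946

LIFO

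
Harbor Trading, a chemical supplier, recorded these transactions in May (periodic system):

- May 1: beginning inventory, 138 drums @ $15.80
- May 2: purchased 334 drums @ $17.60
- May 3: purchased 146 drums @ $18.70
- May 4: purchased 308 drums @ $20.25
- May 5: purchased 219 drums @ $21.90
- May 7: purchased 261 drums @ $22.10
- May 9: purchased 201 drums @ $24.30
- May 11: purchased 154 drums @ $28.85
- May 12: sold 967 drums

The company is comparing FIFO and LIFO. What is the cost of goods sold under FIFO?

FIFO COGS: 138 @ $15.80 + 334 @ $17.60 + 146 @ $18.70 + 308 @ $20.25 + 41 @ $21.90 = $17,923.90
LIFO COGS: 154 @ $28.85 + 201 @ $24.30 + 261 @ $22.10 + 219 @ $21.90 + 132 @ $20.25 = $22,564.40

COGS = $17,923.90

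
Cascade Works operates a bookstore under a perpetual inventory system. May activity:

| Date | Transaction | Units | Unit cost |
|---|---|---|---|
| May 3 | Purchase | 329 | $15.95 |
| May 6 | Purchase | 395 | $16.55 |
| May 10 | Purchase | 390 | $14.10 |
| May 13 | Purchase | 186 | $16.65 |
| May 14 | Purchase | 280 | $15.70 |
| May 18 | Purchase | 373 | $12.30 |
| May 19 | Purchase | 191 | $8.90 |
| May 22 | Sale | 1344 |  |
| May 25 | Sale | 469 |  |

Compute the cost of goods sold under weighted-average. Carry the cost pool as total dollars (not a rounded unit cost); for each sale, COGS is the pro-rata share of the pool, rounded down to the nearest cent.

COGS = $26,268.62

After May 3: 329 on hand, pool $5,247.55 (≈ $15.9500 each)
After May 6: 724 on hand, pool $11,784.80 (≈ $16.2773 each)
After May 10: 1114 on hand, pool $17,283.80 (≈ $15.5151 each)
After May 13: 1300 on hand, pool $20,380.70 (≈ $15.6775 each)
After May 14: 1580 on hand, pool $24,776.70 (≈ $15.6815 each)
After May 18: 1953 on hand, pool $29,364.60 (≈ $15.0356 each)
After May 19: 2144 on hand, pool $31,064.50 (≈ $14.4890 each)
May 22, sell 1344: 1344/2144 × $31,064.50 → $19,473.26
May 25, sell 469: 469/800 × $11,591.24 → $6,795.36
Total COGS = $19,473.26 + $6,795.36 = $26,268.62
Ending inventory (cost pool remaining) = $4,795.88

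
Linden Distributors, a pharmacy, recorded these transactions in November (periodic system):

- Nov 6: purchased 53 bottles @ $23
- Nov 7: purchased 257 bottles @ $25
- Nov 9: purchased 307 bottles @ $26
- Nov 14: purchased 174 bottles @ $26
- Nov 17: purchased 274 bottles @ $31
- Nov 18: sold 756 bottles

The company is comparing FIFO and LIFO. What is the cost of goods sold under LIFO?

COGS = $21,025

FIFO COGS: 53 @ $23 + 257 @ $25 + 307 @ $26 + 139 @ $26 = $19,240
LIFO COGS: 274 @ $31 + 174 @ $26 + 307 @ $26 + 1 @ $25 = $21,025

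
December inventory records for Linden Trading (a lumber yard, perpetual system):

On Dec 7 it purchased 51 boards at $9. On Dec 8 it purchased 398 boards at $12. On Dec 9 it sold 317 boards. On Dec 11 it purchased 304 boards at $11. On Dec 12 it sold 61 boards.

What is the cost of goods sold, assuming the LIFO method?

Dec 9, 317 sold [LIFO — newest first]: 317 @ $12 = $3,804
Dec 12, 61 sold [LIFO — newest first]: 61 @ $11 = $671
Total COGS = $3,804 + $671 = $4,475
Ending inventory: 51 @ $9 + 81 @ $12 + 243 @ $11 = $4,104

COGS = $4,475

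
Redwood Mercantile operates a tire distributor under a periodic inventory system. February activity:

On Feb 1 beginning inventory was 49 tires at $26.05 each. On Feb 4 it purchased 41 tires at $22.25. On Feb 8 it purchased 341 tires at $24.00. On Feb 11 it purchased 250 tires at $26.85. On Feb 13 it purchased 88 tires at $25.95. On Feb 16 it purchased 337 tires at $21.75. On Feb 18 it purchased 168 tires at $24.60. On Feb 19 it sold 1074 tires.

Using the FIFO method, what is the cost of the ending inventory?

Feb 19, 1074 sold [FIFO — oldest first]: 49 @ $26.05 + 41 @ $22.25 + 341 @ $24.00 + 250 @ $26.85 + 88 @ $25.95 + 305 @ $21.75 = $26,002.55
Ending inventory: 32 @ $21.75 + 168 @ $24.60 = $4,828.80
Check: goods available $30,831.35 = COGS $26,002.55 + ending $4,828.80

Ending inventory = $4,828.80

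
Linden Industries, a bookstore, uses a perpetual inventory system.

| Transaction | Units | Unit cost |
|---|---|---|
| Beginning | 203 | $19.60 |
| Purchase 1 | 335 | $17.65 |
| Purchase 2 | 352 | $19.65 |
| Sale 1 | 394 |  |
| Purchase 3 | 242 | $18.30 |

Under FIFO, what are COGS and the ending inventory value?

COGS = $7,349.95; ending inventory = $13,887.00

Sale 1 (394) [FIFO — oldest first]: 203 @ $19.60 + 191 @ $17.65 = $7,349.95
Ending inventory: 144 @ $17.65 + 352 @ $19.65 + 242 @ $18.30 = $13,887.00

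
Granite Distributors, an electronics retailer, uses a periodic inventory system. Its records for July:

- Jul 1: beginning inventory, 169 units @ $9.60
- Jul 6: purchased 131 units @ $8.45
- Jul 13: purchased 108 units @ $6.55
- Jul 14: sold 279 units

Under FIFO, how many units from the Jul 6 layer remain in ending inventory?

21

Jul 14, 279 sold [FIFO — oldest first]: 169 @ $9.60 + 110 @ $8.45 = $2,551.90
Ending inventory: 21 @ $8.45 + 108 @ $6.55 = $884.85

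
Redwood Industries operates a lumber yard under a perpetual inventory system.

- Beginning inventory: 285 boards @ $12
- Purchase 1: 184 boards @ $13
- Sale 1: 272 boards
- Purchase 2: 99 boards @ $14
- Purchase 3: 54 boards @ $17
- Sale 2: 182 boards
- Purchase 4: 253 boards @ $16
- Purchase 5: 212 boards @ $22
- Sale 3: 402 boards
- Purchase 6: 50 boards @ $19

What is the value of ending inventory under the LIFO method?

Ending inventory = $3,974

Sale 1 (272) [LIFO — newest first]: 184 @ $13 + 88 @ $12 = $3,448
Sale 2 (182) [LIFO — newest first]: 54 @ $17 + 99 @ $14 + 29 @ $12 = $2,652
Sale 3 (402) [LIFO — newest first]: 212 @ $22 + 190 @ $16 = $7,704
Total COGS = $3,448 + $2,652 + $7,704 = $13,804
Ending inventory: 168 @ $12 + 63 @ $16 + 50 @ $19 = $3,974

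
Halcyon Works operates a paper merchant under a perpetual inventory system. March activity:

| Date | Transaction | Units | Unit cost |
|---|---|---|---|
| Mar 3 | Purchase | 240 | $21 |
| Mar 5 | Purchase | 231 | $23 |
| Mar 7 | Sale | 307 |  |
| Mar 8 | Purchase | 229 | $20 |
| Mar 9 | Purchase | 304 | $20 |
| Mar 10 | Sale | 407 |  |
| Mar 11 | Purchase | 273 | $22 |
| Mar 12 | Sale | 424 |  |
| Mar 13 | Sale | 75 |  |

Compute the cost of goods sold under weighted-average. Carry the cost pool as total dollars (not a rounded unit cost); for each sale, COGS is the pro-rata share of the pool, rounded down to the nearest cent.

After Mar 3: 240 on hand, pool $5,040.00 (≈ $21.0000 each)
After Mar 5: 471 on hand, pool $10,353.00 (≈ $21.9809 each)
Mar 7, sell 307: 307/471 × $10,353.00 → $6,748.13
After Mar 8: 393 on hand, pool $8,184.87 (≈ $20.8266 each)
After Mar 9: 697 on hand, pool $14,264.87 (≈ $20.4661 each)
Mar 10, sell 407: 407/697 × $14,264.87 → $8,329.70
After Mar 11: 563 on hand, pool $11,941.17 (≈ $21.2099 each)
Mar 12, sell 424: 424/563 × $11,941.17 → $8,992.99
Mar 13, sell 75: 75/139 × $2,948.18 → $1,590.74
Total COGS = $6,748.13 + $8,329.70 + $8,992.99 + $1,590.74 = $25,661.56
Ending inventory (cost pool remaining) = $1,357.44
Check: goods available $27,019.00 = COGS $25,661.56 + ending $1,357.44

COGS = $25,661.56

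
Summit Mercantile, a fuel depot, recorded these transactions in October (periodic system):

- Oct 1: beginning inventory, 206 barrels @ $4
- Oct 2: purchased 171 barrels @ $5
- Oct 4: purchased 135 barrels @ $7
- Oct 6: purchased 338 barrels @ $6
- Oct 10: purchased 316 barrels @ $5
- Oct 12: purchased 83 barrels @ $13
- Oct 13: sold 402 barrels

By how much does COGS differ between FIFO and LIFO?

$823

FIFO COGS: 206 @ $4 + 171 @ $5 + 25 @ $7 = $1,854
LIFO COGS: 83 @ $13 + 316 @ $5 + 3 @ $6 = $2,677
Difference = |$1,854 − $2,677| = $823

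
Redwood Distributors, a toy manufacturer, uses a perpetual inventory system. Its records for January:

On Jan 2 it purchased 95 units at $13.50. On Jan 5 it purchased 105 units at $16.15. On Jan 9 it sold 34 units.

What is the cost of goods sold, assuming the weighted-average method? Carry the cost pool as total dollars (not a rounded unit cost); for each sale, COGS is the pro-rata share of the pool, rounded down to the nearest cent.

After Jan 2: 95 on hand, pool $1,282.50 (≈ $13.5000 each)
After Jan 5: 200 on hand, pool $2,978.25 (≈ $14.8912 each)
Jan 9, sell 34: 34/200 × $2,978.25 → $506.30
Ending inventory (cost pool remaining) = $2,471.95
Check: goods available $2,978.25 = COGS $506.30 + ending $2,471.95

COGS = $506.30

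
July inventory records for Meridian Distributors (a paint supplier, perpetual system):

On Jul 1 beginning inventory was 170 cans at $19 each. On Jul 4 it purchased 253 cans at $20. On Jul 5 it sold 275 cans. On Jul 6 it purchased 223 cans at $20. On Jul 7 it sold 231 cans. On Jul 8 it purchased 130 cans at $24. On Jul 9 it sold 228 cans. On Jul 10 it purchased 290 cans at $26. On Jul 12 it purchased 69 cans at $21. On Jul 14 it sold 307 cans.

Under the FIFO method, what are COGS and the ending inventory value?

COGS = $22,760; ending inventory = $2,099

Jul 5, 275 sold [FIFO — oldest first]: 170 @ $19 + 105 @ $20 = $5,330
Jul 7, 231 sold [FIFO — oldest first]: 148 @ $20 + 83 @ $20 = $4,620
Jul 9, 228 sold [FIFO — oldest first]: 140 @ $20 + 88 @ $24 = $4,912
Jul 14, 307 sold [FIFO — oldest first]: 42 @ $24 + 265 @ $26 = $7,898
Total COGS = $5,330 + $4,620 + $4,912 + $7,898 = $22,760
Ending inventory: 25 @ $26 + 69 @ $21 = $2,099
Check: goods available $24,859 = COGS $22,760 + ending $2,099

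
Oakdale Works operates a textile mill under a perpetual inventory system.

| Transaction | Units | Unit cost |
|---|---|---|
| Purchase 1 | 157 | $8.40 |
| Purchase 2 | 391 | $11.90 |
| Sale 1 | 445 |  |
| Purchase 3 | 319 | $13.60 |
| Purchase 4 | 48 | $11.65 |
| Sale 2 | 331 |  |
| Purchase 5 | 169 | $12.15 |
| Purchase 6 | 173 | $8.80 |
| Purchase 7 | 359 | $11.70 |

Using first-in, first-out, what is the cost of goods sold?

COGS = $9,072.50

Sale 1 (445) [FIFO — oldest first]: 157 @ $8.40 + 288 @ $11.90 = $4,746.00
Sale 2 (331) [FIFO — oldest first]: 103 @ $11.90 + 228 @ $13.60 = $4,326.50
Total COGS = $4,746.00 + $4,326.50 = $9,072.50
Ending inventory: 91 @ $13.60 + 48 @ $11.65 + 169 @ $12.15 + 173 @ $8.80 + 359 @ $11.70 = $9,572.85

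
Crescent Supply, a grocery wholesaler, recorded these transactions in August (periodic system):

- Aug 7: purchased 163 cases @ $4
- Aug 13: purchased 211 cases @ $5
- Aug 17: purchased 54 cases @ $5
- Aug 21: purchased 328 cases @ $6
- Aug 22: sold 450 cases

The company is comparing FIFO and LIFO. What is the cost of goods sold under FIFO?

FIFO COGS: 163 @ $4 + 211 @ $5 + 54 @ $5 + 22 @ $6 = $2,109
LIFO COGS: 328 @ $6 + 54 @ $5 + 68 @ $5 = $2,578

COGS = $2,109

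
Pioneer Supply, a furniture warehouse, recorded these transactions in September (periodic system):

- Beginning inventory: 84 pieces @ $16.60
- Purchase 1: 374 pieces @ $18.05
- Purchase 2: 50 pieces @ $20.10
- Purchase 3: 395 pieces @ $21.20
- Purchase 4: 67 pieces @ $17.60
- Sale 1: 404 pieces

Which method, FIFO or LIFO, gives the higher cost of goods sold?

FIFO COGS: 84 @ $16.60 + 320 @ $18.05 = $7,170.40
LIFO COGS: 67 @ $17.60 + 337 @ $21.20 = $8,323.60

LIFO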